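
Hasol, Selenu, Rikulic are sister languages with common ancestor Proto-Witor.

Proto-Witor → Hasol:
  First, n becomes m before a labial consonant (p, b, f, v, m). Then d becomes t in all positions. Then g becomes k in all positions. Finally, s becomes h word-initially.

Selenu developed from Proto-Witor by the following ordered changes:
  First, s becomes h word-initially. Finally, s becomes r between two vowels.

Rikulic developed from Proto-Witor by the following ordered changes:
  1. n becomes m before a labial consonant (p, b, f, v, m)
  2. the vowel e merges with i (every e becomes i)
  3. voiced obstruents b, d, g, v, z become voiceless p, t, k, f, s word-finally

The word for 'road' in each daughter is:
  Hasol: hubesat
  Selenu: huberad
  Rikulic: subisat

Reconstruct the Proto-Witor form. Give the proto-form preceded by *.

*subesad

Position 7: Hasol has t, Selenu has d, Rikulic has t. Selenu preserves d here (none of its changes turn any other segment into d), so the proto-segment is *d.
Position 4: Hasol has e, Selenu has e, Rikulic has i. Hasol preserves e here (none of its changes turn any other segment into e), so the proto-segment is *e.
Verify the candidate proto-form against each daughter:
Hasol: *subesad > subesat > hubesat  (by unconditioned shift, debuccalisation)
Selenu: *subesad
  subesad → hubesad   [debuccalisation]
  hubesad → huberad   [rhotacism]
  giving Selenu huberad.
Rikulic: *subesad > subisad > subisat  (by vowel merger, final devoicing)
Only *subesad yields all of Hasol hubesat, Selenu huberad, Rikulic subisat.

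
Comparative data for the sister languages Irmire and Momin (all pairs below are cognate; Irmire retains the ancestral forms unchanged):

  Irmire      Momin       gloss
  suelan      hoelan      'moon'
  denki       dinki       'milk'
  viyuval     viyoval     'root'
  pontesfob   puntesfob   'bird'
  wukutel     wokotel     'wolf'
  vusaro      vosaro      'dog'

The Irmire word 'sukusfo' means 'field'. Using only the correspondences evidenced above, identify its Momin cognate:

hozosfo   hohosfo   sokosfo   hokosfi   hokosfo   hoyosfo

hokosfo

suelan ~ hoelan — Irmire s corresponds to Momin h word-initially before a back vowel.
wukutel ~ wokotel, vusaro ~ vosaro — Irmire u corresponds to Momin o after a consonant, before a consonant other than r, m, n, p, b, f, v.
Applying these to Irmire 'sukusfo':
  sukusfo → hukusfo   (s→h word-initially before a back vowel)
  hukusfo → hokusfo   (u→o after a consonant, before a consonant other than r, m, n, p, b, f, v)
  hokusfo → hokosfo   (u→o after a consonant, before a consonant other than r, m, n, p, b, f, v)
So the Momin cognate is 'hokosfo'.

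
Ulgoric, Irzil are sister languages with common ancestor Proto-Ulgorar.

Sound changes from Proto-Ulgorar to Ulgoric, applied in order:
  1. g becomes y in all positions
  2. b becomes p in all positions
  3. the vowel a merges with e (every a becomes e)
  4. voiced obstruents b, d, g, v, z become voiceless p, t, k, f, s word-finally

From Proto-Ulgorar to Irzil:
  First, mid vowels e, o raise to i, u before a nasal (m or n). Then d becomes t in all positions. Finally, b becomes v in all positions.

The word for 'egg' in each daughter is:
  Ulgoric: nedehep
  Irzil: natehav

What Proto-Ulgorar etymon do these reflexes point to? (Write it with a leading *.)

Position 6: Ulgoric has e, Irzil has a. Irzil preserves a here (none of its changes turn any other segment into a), so the proto-segment is *a.
Position 3: Ulgoric has d, Irzil has t. Ulgoric preserves d here (none of its changes turn any other segment into d), so the proto-segment is *d.
Position 7: Ulgoric has p, Irzil has v. Taking the neighbouring segments as reconstructed: Ulgoric p could go back to *p or *b; Irzil v could go back to *b or *v — the one source consistent with every daughter is *b.
Verify the candidate proto-form against each daughter:
Ulgoric: start from *nadehab.
  rule 1: no change — nadehab
  rule 2 (unconditioned shift): nadehab → nadehap
  rule 3 (vowel merger): nadehap → nedehep
  rule 4: no change — nedehep
  ⇒ Ulgoric nedehep
Irzil: start from *nadehab.
  rule 1: no change — nadehab
  rule 2 (unconditioned shift): nadehab → natehab
  rule 3 (unconditioned shift): natehab → natehav
  ⇒ Irzil natehav
*nadehab is the unique common source.

*nadehab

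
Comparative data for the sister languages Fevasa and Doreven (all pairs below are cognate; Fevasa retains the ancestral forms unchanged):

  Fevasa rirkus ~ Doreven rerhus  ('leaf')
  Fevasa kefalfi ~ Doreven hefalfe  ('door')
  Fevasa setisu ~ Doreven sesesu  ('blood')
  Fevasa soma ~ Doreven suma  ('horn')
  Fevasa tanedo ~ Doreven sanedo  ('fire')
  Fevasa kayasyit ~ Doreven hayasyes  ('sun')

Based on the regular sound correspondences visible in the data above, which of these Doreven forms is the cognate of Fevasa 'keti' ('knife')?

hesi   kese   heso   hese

kefalfi ~ hefalfe — Fevasa k corresponds to Doreven h word-initially before a front vowel.
setisu ~ sesesu — Fevasa t corresponds to Doreven s between vowels (before a front vowel).
kefalfi ~ hefalfe — Fevasa i corresponds to Doreven e word-finally.
Applying these to Fevasa 'keti':
  keti → heti   (k→h word-initially before a front vowel)
  heti → hesi   (t→s between vowels (before a front vowel))
  hesi → hese   (i→e word-finally)
So the Doreven cognate is 'hese'.

hese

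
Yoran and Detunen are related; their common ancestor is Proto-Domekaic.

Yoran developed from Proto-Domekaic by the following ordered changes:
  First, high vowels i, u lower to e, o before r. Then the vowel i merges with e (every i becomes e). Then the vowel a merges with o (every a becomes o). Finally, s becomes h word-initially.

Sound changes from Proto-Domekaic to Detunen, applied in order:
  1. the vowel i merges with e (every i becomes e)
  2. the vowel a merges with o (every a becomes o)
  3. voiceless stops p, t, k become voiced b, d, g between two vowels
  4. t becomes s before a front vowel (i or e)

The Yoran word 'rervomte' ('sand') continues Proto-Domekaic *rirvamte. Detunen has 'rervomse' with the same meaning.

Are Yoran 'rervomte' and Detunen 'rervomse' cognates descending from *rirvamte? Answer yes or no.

yes

Derive the expected Detunen reflex of *rirvamte:
Detunen: start from *rirvamte.
  rule 1 (vowel merger): rirvamte → rervamte
  rule 2 (vowel merger): rervamte → rervomte
  rule 3: no change — rervomte
  rule 4 (palatalisation): rervomte → rervomse
  ⇒ Detunen rervomse
Detunen 'rervomse' matches the regular reflex exactly, so the pair is cognate.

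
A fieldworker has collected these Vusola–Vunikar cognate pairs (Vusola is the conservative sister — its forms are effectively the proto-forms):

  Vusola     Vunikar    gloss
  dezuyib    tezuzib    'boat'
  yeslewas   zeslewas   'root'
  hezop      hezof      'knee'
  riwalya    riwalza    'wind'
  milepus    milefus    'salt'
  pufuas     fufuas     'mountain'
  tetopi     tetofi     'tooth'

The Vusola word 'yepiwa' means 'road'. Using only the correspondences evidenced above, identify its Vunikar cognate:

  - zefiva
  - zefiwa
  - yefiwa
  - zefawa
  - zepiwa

zefiwa

yeslewas ~ zeslewas — Vusola y corresponds to Vunikar z word-initially before a front vowel.
tetopi ~ tetofi — Vusola p corresponds to Vunikar f between vowels (before a front vowel).
Applying these to Vusola 'yepiwa':
  yepiwa → zepiwa   (y→z word-initially before a front vowel)
  zepiwa → zefiwa   (p→f between vowels (before a front vowel))
So the Vunikar cognate is 'zefiwa'.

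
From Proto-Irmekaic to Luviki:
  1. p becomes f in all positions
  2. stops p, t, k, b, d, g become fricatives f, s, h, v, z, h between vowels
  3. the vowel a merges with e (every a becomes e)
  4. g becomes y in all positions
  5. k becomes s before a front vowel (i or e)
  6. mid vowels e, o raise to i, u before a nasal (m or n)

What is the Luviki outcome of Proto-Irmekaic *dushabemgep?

Luviki: *dushabemgep > dushabemgef > dushavemgef > dushevemgef > dushevemyef > dushevimyef  (by unconditioned shift, intervocalic lenition, vowel merger, unconditioned shift, pre-nasal raising)

dushevimyef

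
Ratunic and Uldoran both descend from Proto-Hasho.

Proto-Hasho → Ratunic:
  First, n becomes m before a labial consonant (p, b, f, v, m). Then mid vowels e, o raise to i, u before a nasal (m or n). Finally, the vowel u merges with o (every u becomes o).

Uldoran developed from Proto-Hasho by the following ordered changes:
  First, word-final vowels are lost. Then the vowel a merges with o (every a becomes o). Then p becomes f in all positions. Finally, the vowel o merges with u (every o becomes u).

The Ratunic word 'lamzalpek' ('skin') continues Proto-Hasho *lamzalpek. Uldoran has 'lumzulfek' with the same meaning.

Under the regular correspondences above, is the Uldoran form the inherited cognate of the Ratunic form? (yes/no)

Derive the expected Uldoran reflex of *lamzalpek:
Uldoran: start from *lamzalpek.
  rule 1: no change — lamzalpek
  rule 2 (vowel merger): lamzalpek → lomzolpek
  rule 3 (unconditioned shift): lomzolpek → lomzolfek
  rule 4 (vowel merger): lomzolfek → lumzulfek
  ⇒ Uldoran lumzulfek
Uldoran 'lumzulfek' matches the regular reflex exactly, so the pair is cognate.

yes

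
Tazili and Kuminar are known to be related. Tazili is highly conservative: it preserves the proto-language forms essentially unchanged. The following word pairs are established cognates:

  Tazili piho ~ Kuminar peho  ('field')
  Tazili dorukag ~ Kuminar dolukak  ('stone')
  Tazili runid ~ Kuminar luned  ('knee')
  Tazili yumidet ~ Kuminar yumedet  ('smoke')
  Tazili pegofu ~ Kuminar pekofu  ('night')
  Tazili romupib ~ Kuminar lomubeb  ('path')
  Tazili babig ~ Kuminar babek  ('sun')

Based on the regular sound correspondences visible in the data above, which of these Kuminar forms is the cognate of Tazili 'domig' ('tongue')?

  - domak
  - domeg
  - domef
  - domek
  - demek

piho ~ peho, runid ~ luned — Tazili i corresponds to Kuminar e after a consonant, before a consonant other than r, m, n, p, b, f, v.
dorukag ~ dolukak, babig ~ babek — Tazili g corresponds to Kuminar k word-finally.
Applying these to Tazili 'domig':
  domig → domeg   (i→e after a consonant, before a consonant other than r, m, n, p, b, f, v)
  domeg → domek   (g→k word-finally)
So the Kuminar cognate is 'domek'.

domek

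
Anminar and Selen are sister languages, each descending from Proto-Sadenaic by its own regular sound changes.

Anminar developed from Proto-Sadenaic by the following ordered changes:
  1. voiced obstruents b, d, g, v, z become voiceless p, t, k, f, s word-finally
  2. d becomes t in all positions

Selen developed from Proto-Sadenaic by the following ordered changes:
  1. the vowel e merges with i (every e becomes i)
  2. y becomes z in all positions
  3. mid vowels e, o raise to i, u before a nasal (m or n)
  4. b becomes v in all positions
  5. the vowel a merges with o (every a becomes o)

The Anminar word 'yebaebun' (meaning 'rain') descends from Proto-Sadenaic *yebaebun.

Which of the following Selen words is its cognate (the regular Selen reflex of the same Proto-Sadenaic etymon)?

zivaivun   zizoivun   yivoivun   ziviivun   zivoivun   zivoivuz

Selen: *yebaebun
  yebaebun → yibaibun   [vowel merger]
  yibaibun → zibaibun   [unconditioned shift]
  zibaibun (rule 3 does not apply)
  zibaibun → zivaivun   [unconditioned shift]
  zivaivun → zivoivun   [vowel merger]
  giving Selen zivoivun.

zivoivun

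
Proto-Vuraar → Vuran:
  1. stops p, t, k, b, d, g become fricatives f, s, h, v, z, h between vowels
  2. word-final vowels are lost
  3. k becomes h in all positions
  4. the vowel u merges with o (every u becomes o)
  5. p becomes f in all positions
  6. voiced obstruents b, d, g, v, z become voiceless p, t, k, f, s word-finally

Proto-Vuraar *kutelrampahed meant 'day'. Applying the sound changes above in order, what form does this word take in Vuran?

Vuran: *kutelrampahed > kuselrampahed > huselrampahed > hoselrampahed > hoselramfahed > hoselramfahet  (by intervocalic lenition, unconditioned shift, vowel merger, unconditioned shift, final devoicing)

hoselramfahet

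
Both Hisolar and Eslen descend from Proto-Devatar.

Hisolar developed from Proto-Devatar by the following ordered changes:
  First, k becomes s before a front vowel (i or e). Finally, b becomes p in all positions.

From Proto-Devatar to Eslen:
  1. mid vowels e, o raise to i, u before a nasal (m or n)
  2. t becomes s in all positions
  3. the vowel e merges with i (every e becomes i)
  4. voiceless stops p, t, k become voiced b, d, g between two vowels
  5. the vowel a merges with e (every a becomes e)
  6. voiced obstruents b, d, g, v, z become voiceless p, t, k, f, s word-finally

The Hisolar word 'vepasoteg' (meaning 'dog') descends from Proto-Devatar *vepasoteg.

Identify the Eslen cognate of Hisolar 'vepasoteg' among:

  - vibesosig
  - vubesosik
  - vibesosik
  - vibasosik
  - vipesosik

vibesosik

Eslen: *vepasoteg > vepasoseg > vipasosig > vibasosig > vibesosig > vibesosik  (by unconditioned shift, vowel merger, intervocalic voicing, vowel merger, final devoicing)
The other candidates each miss or misapply at least one Eslen change.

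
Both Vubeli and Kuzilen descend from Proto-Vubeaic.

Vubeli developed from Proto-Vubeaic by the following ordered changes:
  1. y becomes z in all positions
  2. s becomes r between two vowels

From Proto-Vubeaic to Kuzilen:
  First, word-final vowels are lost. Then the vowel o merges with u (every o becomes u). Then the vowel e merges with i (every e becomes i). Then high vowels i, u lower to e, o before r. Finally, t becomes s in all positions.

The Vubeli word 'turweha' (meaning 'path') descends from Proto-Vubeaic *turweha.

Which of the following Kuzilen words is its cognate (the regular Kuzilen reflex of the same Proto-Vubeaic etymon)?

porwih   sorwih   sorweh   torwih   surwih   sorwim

sorwih

Kuzilen: *turweha
  turweha → turweh   [apocope]
  turweh (rule 2 does not apply)
  turweh → turwih   [vowel merger]
  turwih → torwih   [pre-rhotic lowering]
  torwih → sorwih   [unconditioned shift]
  giving Kuzilen sorwih.
Only 'sorwih' matches the regular Kuzilen development of *turweha.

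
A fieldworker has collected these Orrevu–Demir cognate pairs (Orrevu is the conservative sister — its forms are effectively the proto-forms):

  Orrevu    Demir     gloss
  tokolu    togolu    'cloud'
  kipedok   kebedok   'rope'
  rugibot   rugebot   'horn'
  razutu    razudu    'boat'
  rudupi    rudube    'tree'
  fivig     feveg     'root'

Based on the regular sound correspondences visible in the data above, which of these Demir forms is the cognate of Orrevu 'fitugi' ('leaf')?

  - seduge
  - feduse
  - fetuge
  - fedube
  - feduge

feduge

fivig ~ feveg — Orrevu i corresponds to Demir e after a consonant, before a consonant other than r, m, n, p, b, f, v.
razutu ~ razudu — Orrevu t corresponds to Demir d between vowels (before a back vowel).
rudupi ~ rudube — Orrevu i corresponds to Demir e word-finally.
Applying these to Orrevu 'fitugi':
  fitugi → fetugi   (i→e after a consonant, before a consonant other than r, m, n, p, b, f, v)
  fetugi → fedugi   (t→d between vowels (before a back vowel))
  fedugi → feduge   (i→e word-finally)
So the Demir cognate is 'feduge'.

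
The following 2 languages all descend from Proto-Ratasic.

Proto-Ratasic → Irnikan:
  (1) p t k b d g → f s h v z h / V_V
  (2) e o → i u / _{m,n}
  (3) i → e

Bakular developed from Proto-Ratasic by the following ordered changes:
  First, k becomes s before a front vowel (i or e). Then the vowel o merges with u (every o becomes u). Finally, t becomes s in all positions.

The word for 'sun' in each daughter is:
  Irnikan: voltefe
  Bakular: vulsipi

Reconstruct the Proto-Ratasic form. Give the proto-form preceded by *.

Position 5: Irnikan has e, Bakular has i. Bakular preserves i here (none of its changes turn any other segment into i), so the proto-segment is *i.
Position 2: Irnikan has o, Bakular has u. Irnikan preserves o here (none of its changes turn any other segment into o), so the proto-segment is *o.
Position 6: Irnikan has f, Bakular has p. Bakular preserves p here (none of its changes turn any other segment into p), so the proto-segment is *p.
This points to *voltipi. Verify forward in each daughter:
Irnikan: start from *voltipi.
  rule 1 (intervocalic lenition): voltipi → voltifi
  rule 2: no change — voltifi
  rule 3 (vowel merger): voltifi → voltefe
  ⇒ Irnikan voltefe
Bakular: *voltipi
  voltipi (rule 1 does not apply)
  voltipi → vultipi   [vowel merger]
  vultipi → vulsipi   [unconditioned shift]
  giving Bakular vulsipi.
No other proto-form is consistent with every reflex, so the reconstruction is *voltipi.

*voltipi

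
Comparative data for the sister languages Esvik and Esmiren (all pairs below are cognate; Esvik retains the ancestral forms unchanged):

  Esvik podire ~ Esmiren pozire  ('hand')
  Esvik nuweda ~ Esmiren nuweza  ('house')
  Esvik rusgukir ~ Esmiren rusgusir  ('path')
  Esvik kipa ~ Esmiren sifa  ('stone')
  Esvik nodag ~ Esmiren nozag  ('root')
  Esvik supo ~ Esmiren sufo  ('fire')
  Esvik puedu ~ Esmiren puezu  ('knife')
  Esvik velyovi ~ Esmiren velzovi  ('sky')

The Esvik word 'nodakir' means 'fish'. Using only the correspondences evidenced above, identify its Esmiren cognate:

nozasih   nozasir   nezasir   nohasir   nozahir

nuweda ~ nuweza, nodag ~ nozag — Esvik d corresponds to Esmiren z between vowels (before a back vowel).
rusgukir ~ rusgusir — Esvik k corresponds to Esmiren s between vowels (before a front vowel).
Applying these to Esvik 'nodakir':
  nodakir → nozakir   (d→z between vowels (before a back vowel))
  nozakir → nozasir   (k→s between vowels (before a front vowel))
So the Esmiren cognate is 'nozasir'.

nozasir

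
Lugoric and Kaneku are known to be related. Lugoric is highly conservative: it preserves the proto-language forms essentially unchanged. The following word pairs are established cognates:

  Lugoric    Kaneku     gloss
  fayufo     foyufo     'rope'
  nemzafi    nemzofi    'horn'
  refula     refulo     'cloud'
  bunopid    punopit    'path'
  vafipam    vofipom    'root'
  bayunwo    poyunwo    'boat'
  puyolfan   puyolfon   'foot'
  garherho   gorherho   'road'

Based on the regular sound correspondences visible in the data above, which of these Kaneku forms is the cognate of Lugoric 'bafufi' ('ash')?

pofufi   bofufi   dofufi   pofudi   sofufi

bayunwo ~ poyunwo — Lugoric b corresponds to Kaneku p word-initially before a back vowel.
nemzafi ~ nemzofi, vafipam ~ vofipom — Lugoric a corresponds to Kaneku o after a consonant, before a labial obstruent.
Applying these to Lugoric 'bafufi':
  bafufi → pafufi   (b→p word-initially before a back vowel)
  pafufi → pofufi   (a→o after a consonant, before a labial obstruent)
So the Kaneku cognate is 'pofufi'.

pofufi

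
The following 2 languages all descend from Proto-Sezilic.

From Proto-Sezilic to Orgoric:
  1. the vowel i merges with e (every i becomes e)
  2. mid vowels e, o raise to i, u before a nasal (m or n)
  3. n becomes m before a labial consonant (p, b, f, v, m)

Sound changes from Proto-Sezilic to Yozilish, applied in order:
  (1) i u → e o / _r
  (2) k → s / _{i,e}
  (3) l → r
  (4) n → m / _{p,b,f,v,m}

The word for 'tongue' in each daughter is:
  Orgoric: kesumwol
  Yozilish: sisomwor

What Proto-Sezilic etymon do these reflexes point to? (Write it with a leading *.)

Position 2: Orgoric has e, Yozilish has i. Yozilish preserves i here (none of its changes turn any other segment into i), so the proto-segment is *i.
Position 4: Orgoric has u, Yozilish has o. Taking the neighbouring segments as reconstructed: Orgoric u could go back to *o or *u; Yozilish o can only go back to *o — the one source consistent with every daughter is *o.
Continuing position by position gives *kisomwol; check it forward:
Orgoric: *kisomwol > kesomwol > kesumwol  (by vowel merger, pre-nasal raising)
Yozilish: *kisomwol > sisomwol > sisomwor  (by palatalisation, unconditioned shift)
*kisomwol is the unique common source.

*kisomwol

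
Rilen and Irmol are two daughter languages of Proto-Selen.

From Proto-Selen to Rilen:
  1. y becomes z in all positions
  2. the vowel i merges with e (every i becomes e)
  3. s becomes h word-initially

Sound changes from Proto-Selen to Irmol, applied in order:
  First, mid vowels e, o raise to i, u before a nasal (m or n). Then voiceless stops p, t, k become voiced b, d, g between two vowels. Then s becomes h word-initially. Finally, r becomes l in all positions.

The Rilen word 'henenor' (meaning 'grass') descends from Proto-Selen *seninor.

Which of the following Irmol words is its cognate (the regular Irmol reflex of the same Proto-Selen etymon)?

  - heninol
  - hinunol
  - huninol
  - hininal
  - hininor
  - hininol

hininol

Irmol: *seninor > sininor > hininor > hininol  (by pre-nasal raising, debuccalisation, unconditioned shift)
Only 'hininol' matches the regular Irmol development of *seninor.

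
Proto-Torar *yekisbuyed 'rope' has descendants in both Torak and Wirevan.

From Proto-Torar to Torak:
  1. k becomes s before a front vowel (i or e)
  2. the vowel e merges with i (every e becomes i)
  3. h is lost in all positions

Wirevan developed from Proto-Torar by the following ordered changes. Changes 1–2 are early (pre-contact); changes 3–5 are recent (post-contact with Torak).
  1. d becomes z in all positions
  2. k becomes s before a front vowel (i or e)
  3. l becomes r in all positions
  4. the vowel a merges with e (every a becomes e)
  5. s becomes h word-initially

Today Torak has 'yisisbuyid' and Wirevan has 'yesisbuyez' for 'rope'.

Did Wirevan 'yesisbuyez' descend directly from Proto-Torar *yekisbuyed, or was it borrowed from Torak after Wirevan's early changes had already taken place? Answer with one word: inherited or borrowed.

If inherited, *yekisbuyed would pass through all of Wirevan's changes:
Wirevan: start from *yekisbuyed.
  rule 1 (unconditioned shift): yekisbuyed → yekisbuyez
  rule 2 (palatalisation): yekisbuyez → yesisbuyez
  rule 3: no change — yesisbuyez
  rule 4: no change — yesisbuyez
  rule 5: no change — yesisbuyez
  ⇒ Wirevan yesisbuyez
If borrowed from Torak 'yisisbuyid' after the early changes, it would undergo only the recent ones:
  rule 3 (unconditioned shift): no change (yisisbuyid)
  rule 4 (vowel merger): no change (yisisbuyid)
  rule 5 (debuccalisation): no change (yisisbuyid)
  ⇒ as a loan: yisisbuyid
Wirevan 'yesisbuyez' matches the inherited outcome exactly, so it is an inherited cognate, not a loan.

inherited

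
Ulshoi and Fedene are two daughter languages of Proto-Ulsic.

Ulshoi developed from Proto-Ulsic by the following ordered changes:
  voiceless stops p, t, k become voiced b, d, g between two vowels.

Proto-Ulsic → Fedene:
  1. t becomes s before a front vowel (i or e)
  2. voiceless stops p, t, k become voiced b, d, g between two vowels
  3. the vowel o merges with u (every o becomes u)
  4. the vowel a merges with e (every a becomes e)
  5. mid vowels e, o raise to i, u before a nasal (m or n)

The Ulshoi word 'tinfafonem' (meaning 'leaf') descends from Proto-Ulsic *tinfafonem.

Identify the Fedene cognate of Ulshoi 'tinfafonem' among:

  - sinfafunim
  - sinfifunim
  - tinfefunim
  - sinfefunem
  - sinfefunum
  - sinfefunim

sinfefunim

Fedene: start from *tinfafonem.
  rule 1 (palatalisation): tinfafonem → sinfafonem
  rule 2: no change — sinfafonem
  rule 3 (vowel merger): sinfafonem → sinfafunem
  rule 4 (vowel merger): sinfafunem → sinfefunem
  rule 5 (pre-nasal raising): sinfefunem → sinfefunim
  ⇒ Fedene sinfefunim
The other candidates each miss or misapply at least one Fedene change.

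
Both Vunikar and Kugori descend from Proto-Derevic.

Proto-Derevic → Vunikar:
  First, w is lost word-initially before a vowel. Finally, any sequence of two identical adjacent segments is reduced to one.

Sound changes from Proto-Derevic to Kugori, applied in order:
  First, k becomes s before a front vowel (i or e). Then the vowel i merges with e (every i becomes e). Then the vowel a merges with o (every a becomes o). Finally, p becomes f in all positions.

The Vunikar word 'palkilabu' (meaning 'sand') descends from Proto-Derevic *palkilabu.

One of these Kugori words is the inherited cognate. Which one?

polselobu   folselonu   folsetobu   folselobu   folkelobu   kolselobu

Kugori: start from *palkilabu.
  rule 1 (palatalisation): palkilabu → palsilabu
  rule 2 (vowel merger): palsilabu → palselabu
  rule 3 (vowel merger): palselabu → polselobu
  rule 4 (unconditioned shift): polselobu → folselobu
  ⇒ Kugori folselobu
Among the options, 'folselobu' alone shows every Kugori change applied in order.

folselobu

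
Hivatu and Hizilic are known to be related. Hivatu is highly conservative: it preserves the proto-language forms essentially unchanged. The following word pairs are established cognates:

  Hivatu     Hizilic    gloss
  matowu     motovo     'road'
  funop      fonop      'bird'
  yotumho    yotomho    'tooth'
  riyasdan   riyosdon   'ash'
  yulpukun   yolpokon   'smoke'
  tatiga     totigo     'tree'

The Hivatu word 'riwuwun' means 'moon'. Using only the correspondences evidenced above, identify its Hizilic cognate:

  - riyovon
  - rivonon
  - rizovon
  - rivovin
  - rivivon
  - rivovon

matowu ~ motovo — Hivatu w corresponds to Hizilic v between vowels (before a back vowel).
yulpukun ~ yolpokon — Hivatu u corresponds to Hizilic o after a consonant, before a consonant other than r, m, n, p, b, f, v.
funop ~ fonop, yulpukun ~ yolpokon — Hivatu u corresponds to Hizilic o after a consonant, before a nasal.
Applying these to Hivatu 'riwuwun':
  riwuwun → rivuwun   (w→v between vowels (before a back vowel))
  rivuwun → rivowun   (u→o after a consonant, before a consonant other than r, m, n, p, b, f, v)
  rivowun → rivovun   (w→v between vowels (before a back vowel))
  rivovun → rivovon   (u→o after a consonant, before a nasal)
So the Hizilic cognate is 'rivovon'.

rivovon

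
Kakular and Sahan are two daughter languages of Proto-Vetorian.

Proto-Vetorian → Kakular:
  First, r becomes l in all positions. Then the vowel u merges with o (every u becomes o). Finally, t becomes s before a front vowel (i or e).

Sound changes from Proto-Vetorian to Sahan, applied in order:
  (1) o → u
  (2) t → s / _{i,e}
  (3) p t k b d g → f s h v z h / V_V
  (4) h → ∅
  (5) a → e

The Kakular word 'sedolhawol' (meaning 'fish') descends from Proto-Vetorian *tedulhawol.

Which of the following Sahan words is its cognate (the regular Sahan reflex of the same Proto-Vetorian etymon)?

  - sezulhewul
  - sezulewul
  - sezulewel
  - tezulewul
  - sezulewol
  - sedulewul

sezulewul

Sahan: *tedulhawol
  tedulhawol → tedulhawul   [vowel merger]
  tedulhawul → sedulhawul   [palatalisation]
  sedulhawul → sezulhawul   [intervocalic lenition]
  sezulhawul → sezulawul   [h-loss]
  sezulawul → sezulewul   [vowel merger]
  giving Sahan sezulewul.
Among the options, 'sezulewul' alone shows every Sahan change applied in order.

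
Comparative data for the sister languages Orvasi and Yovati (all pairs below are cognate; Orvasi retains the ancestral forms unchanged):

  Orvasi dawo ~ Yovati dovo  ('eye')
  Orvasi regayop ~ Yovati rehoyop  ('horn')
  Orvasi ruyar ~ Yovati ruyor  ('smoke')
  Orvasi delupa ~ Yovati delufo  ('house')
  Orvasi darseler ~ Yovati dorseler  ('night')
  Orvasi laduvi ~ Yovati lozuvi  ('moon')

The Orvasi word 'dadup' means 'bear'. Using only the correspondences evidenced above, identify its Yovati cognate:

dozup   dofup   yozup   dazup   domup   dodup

dozup

dawo ~ dovo, regayop ~ rehoyop — Orvasi a corresponds to Yovati o after a consonant, before a consonant other than r, m, n, p, b, f, v.
laduvi ~ lozuvi — Orvasi d corresponds to Yovati z between vowels (before a back vowel).
Applying these to Orvasi 'dadup':
  dadup → dodup   (a→o after a consonant, before a consonant other than r, m, n, p, b, f, v)
  dodup → dozup   (d→z between vowels (before a back vowel))
So the Yovati cognate is 'dozup'.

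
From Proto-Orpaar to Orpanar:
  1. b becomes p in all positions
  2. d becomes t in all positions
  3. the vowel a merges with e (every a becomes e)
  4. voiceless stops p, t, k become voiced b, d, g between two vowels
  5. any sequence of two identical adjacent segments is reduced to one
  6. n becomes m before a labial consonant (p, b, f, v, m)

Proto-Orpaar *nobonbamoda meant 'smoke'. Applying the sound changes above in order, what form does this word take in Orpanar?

nobompemode

Orpanar: *nobonbamoda
  nobonbamoda → noponpamoda   [unconditioned shift]
  noponpamoda → noponpamota   [unconditioned shift]
  noponpamota → noponpemote   [vowel merger]
  noponpemote → nobonpemode   [intervocalic voicing]
  nobonpemode (rule 5 does not apply)
  nobonpemode → nobompemode   [nasal place assimilation]
  giving Orpanar nobompemode.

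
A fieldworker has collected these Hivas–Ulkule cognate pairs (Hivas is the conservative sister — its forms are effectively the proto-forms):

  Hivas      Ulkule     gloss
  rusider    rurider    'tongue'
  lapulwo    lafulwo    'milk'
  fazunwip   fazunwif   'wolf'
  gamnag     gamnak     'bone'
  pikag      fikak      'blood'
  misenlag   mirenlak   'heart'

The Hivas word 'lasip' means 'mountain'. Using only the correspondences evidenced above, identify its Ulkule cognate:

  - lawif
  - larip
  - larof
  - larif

larif

rusider ~ rurider — Hivas s corresponds to Ulkule r between vowels (before a front vowel).
fazunwip ~ fazunwif — Hivas p corresponds to Ulkule f word-finally.
Applying these to Hivas 'lasip':
  lasip → larip   (s→r between vowels (before a front vowel))
  larip → larif   (p→f word-finally)
So the Ulkule cognate is 'larif'.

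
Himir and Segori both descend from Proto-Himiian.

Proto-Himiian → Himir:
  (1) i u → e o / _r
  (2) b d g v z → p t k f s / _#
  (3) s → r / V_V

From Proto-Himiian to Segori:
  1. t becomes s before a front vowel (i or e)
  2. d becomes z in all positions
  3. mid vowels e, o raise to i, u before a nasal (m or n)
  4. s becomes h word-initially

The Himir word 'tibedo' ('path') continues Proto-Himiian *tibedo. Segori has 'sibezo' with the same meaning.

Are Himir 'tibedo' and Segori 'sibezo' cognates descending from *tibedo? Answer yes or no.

no

Derive the expected Segori reflex of *tibedo:
Segori: start from *tibedo.
  rule 1 (palatalisation): tibedo → sibedo
  rule 2 (unconditioned shift): sibedo → sibezo
  rule 3: no change — sibezo
  rule 4 (debuccalisation): sibezo → hibezo
  ⇒ Segori hibezo
The regular Segori reflex would be 'hibezo', but the attested form is 'sibezo'. The correspondence is irregular, so they are not cognates (the Segori form has a different source).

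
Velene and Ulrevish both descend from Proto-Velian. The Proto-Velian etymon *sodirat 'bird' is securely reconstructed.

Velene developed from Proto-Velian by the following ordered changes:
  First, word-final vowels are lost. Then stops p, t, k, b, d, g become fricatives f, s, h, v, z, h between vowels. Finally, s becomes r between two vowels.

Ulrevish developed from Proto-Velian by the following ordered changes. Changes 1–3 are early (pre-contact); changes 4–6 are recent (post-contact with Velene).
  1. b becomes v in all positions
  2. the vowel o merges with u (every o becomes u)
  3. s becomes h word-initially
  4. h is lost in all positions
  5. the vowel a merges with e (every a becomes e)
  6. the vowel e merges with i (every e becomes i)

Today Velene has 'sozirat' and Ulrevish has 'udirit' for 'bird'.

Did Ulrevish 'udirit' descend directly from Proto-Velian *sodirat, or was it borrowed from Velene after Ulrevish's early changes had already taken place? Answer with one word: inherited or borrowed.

inherited

If inherited, *sodirat would pass through all of Ulrevish's changes:
Ulrevish: *sodirat > sudirat > hudirat > udirat > udiret > udirit  (by vowel merger, debuccalisation, h-loss, vowel merger, vowel merger)
If borrowed from Velene 'sozirat' after the early changes, it would undergo only the recent ones:
  rule 4 (h-loss): no change (sozirat)
  rule 5 (vowel merger): sozirat → soziret
  rule 6 (vowel merger): soziret → sozirit
  ⇒ as a loan: sozirit
Ulrevish 'udirit' matches the inherited outcome exactly, so it is an inherited cognate, not a loan.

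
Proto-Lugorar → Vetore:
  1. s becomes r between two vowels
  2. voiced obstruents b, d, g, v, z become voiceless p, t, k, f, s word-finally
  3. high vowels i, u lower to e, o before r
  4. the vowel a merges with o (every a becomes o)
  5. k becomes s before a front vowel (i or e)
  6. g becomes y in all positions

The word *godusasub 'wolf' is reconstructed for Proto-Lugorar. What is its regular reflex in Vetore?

Vetore: start from *godusasub.
  rule 1 (rhotacism): godusasub → godurarub
  rule 2 (final devoicing): godurarub → godurarup
  rule 3 (pre-rhotic lowering): godurarup → godorarup
  rule 4 (vowel merger): godorarup → godororup
  rule 5: no change — godororup
  rule 6 (unconditioned shift): godororup → yodororup
  ⇒ Vetore yodororup

yodororup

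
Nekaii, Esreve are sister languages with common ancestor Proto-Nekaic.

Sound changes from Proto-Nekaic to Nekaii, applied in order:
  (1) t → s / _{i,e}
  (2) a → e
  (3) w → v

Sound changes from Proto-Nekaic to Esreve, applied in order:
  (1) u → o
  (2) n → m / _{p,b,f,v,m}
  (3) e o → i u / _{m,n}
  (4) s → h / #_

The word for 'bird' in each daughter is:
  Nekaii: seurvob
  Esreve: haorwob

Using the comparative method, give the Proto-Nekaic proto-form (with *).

*saurwob

Position 2: Nekaii has e, Esreve has a. Esreve preserves a here (none of its changes turn any other segment into a), so the proto-segment is *a.
Position 3: Nekaii has u, Esreve has o. Nekaii preserves u here (none of its changes turn any other segment into u), so the proto-segment is *u.
Position 1: Nekaii has s, Esreve has h. Taking the neighbouring segments as reconstructed: Nekaii s can only go back to *s; Esreve h could go back to *s or *h — the one source consistent with every daughter is *s.
Continuing position by position gives *saurwob; check it forward:
Nekaii: start from *saurwob.
  rule 1: no change — saurwob
  rule 2 (vowel merger): saurwob → seurwob
  rule 3 (unconditioned shift): seurwob → seurvob
  ⇒ Nekaii seurvob
Esreve: *saurwob
  saurwob → saorwob   [vowel merger]
  saorwob (rule 2 does not apply)
  saorwob (rule 3 does not apply)
  saorwob → haorwob   [debuccalisation]
  giving Esreve haorwob.
*saurwob is the unique common source.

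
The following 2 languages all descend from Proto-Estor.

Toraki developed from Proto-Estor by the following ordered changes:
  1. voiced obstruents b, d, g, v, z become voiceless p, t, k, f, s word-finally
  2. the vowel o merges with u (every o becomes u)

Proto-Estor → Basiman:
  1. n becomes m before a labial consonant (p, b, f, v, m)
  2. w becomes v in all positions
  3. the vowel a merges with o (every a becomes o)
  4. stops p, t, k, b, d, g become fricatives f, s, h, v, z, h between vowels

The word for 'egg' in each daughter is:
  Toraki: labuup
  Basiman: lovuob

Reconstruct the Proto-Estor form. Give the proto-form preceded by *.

Position 5: Toraki has u, Basiman has o. Taking the neighbouring segments as reconstructed: Toraki u could go back to *o or *u; Basiman o could go back to *a or *o — the one source consistent with every daughter is *o.
Position 3: Toraki has b, Basiman has v. Toraki preserves b here (none of its changes turn any other segment into b), so the proto-segment is *b.
Verify the candidate proto-form against each daughter:
Toraki: *labuob > labuop > labuup  (by final devoicing, vowel merger)
Basiman: *labuob > lobuob > lovuob  (by vowel merger, intervocalic lenition)
Only *labuob yields all of Toraki labuup, Basiman lovuob.

*labuob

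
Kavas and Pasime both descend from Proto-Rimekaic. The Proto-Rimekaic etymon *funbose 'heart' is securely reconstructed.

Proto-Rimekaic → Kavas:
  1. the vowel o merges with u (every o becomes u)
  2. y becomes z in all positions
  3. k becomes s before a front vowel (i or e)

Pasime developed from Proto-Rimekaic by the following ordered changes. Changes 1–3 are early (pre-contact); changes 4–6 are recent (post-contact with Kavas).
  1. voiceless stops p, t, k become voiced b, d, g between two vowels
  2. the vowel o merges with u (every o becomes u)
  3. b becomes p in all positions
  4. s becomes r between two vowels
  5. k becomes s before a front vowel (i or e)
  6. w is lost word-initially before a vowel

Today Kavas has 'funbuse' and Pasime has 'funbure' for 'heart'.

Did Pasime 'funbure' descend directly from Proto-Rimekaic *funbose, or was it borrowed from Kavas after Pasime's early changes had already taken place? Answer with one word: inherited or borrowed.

borrowed

If inherited, *funbose would pass through all of Pasime's changes:
Pasime: start from *funbose.
  rule 1: no change — funbose
  rule 2 (vowel merger): funbose → funbuse
  rule 3 (unconditioned shift): funbuse → funpuse
  rule 4 (rhotacism): funpuse → funpure
  rule 5: no change — funpure
  rule 6: no change — funpure
  ⇒ Pasime funpure
If borrowed from Kavas 'funbuse' after the early changes, it would undergo only the recent ones:
  rule 4 (rhotacism): funbuse → funbure
  rule 5 (palatalisation): no change (funbure)
  rule 6 (glide loss): no change (funbure)
  ⇒ as a loan: funbure
Pasime 'funbure' matches the loan outcome 'funbure', not the inherited 'funpure' — it skipped the early Pasime changes, so it was borrowed from Kavas.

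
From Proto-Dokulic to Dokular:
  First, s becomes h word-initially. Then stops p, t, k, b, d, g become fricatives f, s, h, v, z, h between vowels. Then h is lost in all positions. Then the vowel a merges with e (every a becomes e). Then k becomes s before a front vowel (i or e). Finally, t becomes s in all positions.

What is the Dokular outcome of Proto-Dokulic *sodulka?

Dokular: *sodulka > hodulka > hozulka > ozulka > ozulke > ozulse  (by debuccalisation, intervocalic lenition, h-loss, vowel merger, palatalisation)

ozulse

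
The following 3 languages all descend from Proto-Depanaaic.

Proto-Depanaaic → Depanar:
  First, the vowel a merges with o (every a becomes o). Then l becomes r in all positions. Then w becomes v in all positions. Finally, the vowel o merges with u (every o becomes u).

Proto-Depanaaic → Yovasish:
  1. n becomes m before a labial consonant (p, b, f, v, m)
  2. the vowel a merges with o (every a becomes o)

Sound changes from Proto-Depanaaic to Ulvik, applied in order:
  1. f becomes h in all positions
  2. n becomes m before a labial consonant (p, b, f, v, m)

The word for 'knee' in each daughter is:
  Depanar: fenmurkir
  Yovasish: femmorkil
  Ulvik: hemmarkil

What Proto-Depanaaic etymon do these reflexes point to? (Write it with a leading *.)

*fenmarkil

Position 3: Depanar has n, Yovasish has m, Ulvik has m. Depanar preserves n here (none of its changes turn any other segment into n), so the proto-segment is *n.
Position 9: Depanar has r, Yovasish has l, Ulvik has l. Yovasish preserves l here (none of its changes turn any other segment into l), so the proto-segment is *l.
This points to *fenmarkil. Verify forward in each daughter:
Depanar: start from *fenmarkil.
  rule 1 (vowel merger): fenmarkil → fenmorkil
  rule 2 (unconditioned shift): fenmorkil → fenmorkir
  rule 3: no change — fenmorkir
  rule 4 (vowel merger): fenmorkir → fenmurkir
  ⇒ Depanar fenmurkir
Yovasish: *fenmarkil > femmarkil > femmorkil  (by nasal place assimilation, vowel merger)
Ulvik: start from *fenmarkil.
  rule 1 (unconditioned shift): fenmarkil → henmarkil
  rule 2 (nasal place assimilation): henmarkil → hemmarkil
  ⇒ Ulvik hemmarkil
*fenmarkil is the unique common source.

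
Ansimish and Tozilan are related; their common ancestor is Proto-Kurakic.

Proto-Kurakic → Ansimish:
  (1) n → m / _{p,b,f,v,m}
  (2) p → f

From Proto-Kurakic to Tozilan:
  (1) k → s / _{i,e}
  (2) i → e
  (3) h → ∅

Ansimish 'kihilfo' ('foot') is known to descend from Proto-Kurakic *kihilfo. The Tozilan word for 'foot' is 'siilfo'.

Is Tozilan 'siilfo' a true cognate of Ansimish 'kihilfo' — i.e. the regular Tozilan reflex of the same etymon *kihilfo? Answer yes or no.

Derive the expected Tozilan reflex of *kihilfo:
Tozilan: *kihilfo > sihilfo > sehelfo > seelfo  (by palatalisation, vowel merger, h-loss)
The regular Tozilan reflex would be 'seelfo', but the attested form is 'siilfo'. The correspondence is irregular, so they are not cognates (the Tozilan form has a different source).

no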